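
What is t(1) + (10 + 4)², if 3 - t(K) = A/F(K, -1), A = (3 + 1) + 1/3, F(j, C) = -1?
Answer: 610/3 ≈ 203.33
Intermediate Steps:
A = 13/3 (A = 4 + ⅓ = 13/3 ≈ 4.3333)
t(K) = 22/3 (t(K) = 3 - 13/(3*(-1)) = 3 - 13*(-1)/3 = 3 - 1*(-13/3) = 3 + 13/3 = 22/3)
t(1) + (10 + 4)² = 22/3 + (10 + 4)² = 22/3 + 14² = 22/3 + 196 = 610/3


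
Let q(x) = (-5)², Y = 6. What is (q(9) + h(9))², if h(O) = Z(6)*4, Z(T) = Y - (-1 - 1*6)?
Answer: 5929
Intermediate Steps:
Z(T) = 13 (Z(T) = 6 - (-1 - 1*6) = 6 - (-1 - 6) = 6 - 1*(-7) = 6 + 7 = 13)
q(x) = 25
h(O) = 52 (h(O) = 13*4 = 52)
(q(9) + h(9))² = (25 + 52)² = 77² = 5929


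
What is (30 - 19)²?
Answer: 121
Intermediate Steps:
(30 - 19)² = 11² = 121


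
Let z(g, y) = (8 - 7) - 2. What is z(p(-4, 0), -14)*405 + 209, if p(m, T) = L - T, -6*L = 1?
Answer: -196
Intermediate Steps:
L = -⅙ (L = -⅙*1 = -⅙ ≈ -0.16667)
p(m, T) = -⅙ - T
z(g, y) = -1 (z(g, y) = 1 - 2 = -1)
z(p(-4, 0), -14)*405 + 209 = -1*405 + 209 = -405 + 209 = -196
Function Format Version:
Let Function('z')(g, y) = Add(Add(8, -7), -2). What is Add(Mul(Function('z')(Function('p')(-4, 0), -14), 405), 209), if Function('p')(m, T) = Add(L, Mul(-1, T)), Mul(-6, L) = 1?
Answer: -196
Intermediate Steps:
L = Rational(-1, 6) (L = Mul(Rational(-1, 6), 1) = Rational(-1, 6) ≈ -0.16667)
Function('p')(m, T) = Add(Rational(-1, 6), Mul(-1, T))
Function('z')(g, y) = -1 (Function('z')(g, y) = Add(1, -2) = -1)
Add(Mul(Function('z')(Function('p')(-4, 0), -14), 405), 209) = Add(Mul(-1, 405), 209) = Add(-405, 209) = -196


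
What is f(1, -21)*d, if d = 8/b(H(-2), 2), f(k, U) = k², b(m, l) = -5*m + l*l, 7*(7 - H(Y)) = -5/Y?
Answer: -112/409 ≈ -0.27384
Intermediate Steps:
H(Y) = 7 + 5/(7*Y) (H(Y) = 7 - (-5)/(7*Y) = 7 + 5/(7*Y))
b(m, l) = l² - 5*m (b(m, l) = -5*m + l² = l² - 5*m)
d = -112/409 (d = 8/(2² - 5*(7 + (5/7)/(-2))) = 8/(4 - 5*(7 + (5/7)*(-½))) = 8/(4 - 5*(7 - 5/14)) = 8/(4 - 5*93/14) = 8/(4 - 465/14) = 8/(-409/14) = 8*(-14/409) = -112/409 ≈ -0.27384)
f(1, -21)*d = 1²*(-112/409) = 1*(-112/409) = -112/409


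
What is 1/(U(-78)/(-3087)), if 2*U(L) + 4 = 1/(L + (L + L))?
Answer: 1444716/937 ≈ 1541.9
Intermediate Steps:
U(L) = -2 + 1/(6*L) (U(L) = -2 + 1/(2*(L + (L + L))) = -2 + 1/(2*(L + 2*L)) = -2 + 1/(2*((3*L))) = -2 + (1/(3*L))/2 = -2 + 1/(6*L))
1/(U(-78)/(-3087)) = 1/((-2 + (⅙)/(-78))/(-3087)) = 1/((-2 + (⅙)*(-1/78))*(-1/3087)) = 1/((-2 - 1/468)*(-1/3087)) = 1/(-937/468*(-1/3087)) = 1/(937/1444716) = 1444716/937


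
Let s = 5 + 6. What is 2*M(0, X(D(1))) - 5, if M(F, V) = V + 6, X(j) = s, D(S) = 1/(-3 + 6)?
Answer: 29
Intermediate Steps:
s = 11
D(S) = 1/3
X(j) = 11
M(F, V) = 6 + V
2*M(0, X(D(1))) - 5 = 2*(6 + 11) - 5 = 2*17 - 5 = 34 - 5 = 29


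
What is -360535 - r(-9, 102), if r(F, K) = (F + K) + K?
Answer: -360730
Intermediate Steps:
r(F, K) = F + 2*K
-360535 - r(-9, 102) = -360535 - (-9 + 2*102) = -360535 - (-9 + 204) = -360535 - 1*195 = -360535 - 195 = -360730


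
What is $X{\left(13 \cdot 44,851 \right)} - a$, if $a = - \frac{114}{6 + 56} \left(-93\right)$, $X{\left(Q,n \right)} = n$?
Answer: $680$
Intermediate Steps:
$a = 171$ ($a = - \frac{114}{62} \left(-93\right) = \left(-114\right) \frac{1}{62} \left(-93\right) = \left(- \frac{57}{31}\right) \left(-93\right) = 171$)
$X{\left(13 \cdot 44,851 \right)} - a = 851 - 171 = 680$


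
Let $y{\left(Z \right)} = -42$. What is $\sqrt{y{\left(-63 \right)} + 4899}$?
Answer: $\sqrt{4857} \approx 69.692$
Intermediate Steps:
$\sqrt{y{\left(-63 \right)} + 4899} = \sqrt{-42 + 4899} = \sqrt{4857}$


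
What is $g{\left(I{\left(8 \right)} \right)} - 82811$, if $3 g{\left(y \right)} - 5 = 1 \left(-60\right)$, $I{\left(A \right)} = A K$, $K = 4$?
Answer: $- \frac{248488}{3} \approx -82829.0$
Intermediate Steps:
$I{\left(A \right)} = 4 A$ ($I{\left(A \right)} = A 4 = 4 A$)
$g{\left(y \right)} = - \frac{55}{3}$ ($g{\left(y \right)} = \frac{5}{3} + \frac{1 \left(-60\right)}{3} = \frac{5}{3} + \frac{1}{3} \left(-60\right) = \frac{5}{3} - 20 = - \frac{55}{3}$)
$g{\left(I{\left(8 \right)} \right)} - 82811 = - \frac{55}{3} - 82811 = - \frac{248488}{3}$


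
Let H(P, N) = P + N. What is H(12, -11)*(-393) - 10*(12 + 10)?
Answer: -613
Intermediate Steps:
H(P, N) = N + P
H(12, -11)*(-393) - 10*(12 + 10) = (-11 + 12)*(-393) - 10*(12 + 10) = 1*(-393) - 10*22 = -393 - 220 = -613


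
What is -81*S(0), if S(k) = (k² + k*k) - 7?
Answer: 567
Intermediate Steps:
S(k) = -7 + 2*k² (S(k) = (k² + k²) - 7 = 2*k² - 7 = -7 + 2*k²)
-81*S(0) = -81*(-7 + 2*0²) = -81*(-7 + 2*0) = -81*(-7 + 0) = -81*(-7) = 567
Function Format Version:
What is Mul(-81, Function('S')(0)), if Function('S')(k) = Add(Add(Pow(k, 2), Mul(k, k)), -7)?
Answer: 567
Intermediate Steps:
Function('S')(k) = Add(-7, Mul(2, Pow(k, 2))) (Function('S')(k) = Add(Add(Pow(k, 2), Pow(k, 2)), -7) = Add(Mul(2, Pow(k, 2)), -7) = Add(-7, Mul(2, Pow(k, 2))))
Mul(-81, Function('S')(0)) = Mul(-81, Add(-7, Mul(2, Pow(0, 2)))) = Mul(-81, Add(-7, Mul(2, 0))) = Mul(-81, Add(-7, 0)) = Mul(-81, -7) = 567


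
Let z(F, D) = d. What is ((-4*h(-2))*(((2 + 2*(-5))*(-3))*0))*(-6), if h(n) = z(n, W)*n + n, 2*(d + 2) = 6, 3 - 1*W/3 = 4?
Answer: 0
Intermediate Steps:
W = -3 (W = 9 - 3*4 = 9 - 12 = -3)
d = 1 (d = -2 + (½)*6 = -2 + 3 = 1)
z(F, D) = 1
h(n) = 2*n (h(n) = 1*n + n = n + n = 2*n)
((-4*h(-2))*(((2 + 2*(-5))*(-3))*0))*(-6) = ((-8*(-2))*(((2 + 2*(-5))*(-3))*0))*(-6) = ((-4*(-4))*(((2 - 10)*(-3))*0))*(-6) = (16*(-8*(-3)*0))*(-6) = (16*(24*0))*(-6) = (16*0)*(-6) = 0*(-6) = 0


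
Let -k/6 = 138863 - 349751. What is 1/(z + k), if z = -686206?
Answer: 1/579122 ≈ 1.7268e-6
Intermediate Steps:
k = 1265328 (k = -6*(138863 - 349751) = -6*(-210888) = 1265328)
1/(z + k) = 1/(-686206 + 1265328) = 1/579122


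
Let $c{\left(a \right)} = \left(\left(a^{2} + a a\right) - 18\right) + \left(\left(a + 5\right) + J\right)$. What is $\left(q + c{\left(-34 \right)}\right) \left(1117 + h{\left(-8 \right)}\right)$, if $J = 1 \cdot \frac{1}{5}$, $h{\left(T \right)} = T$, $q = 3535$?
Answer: $\frac{32162109}{5} \approx 6.4324 \cdot 10^{6}$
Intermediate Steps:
$J = \frac{1}{5}$ ($J = 1 \cdot \frac{1}{5} = \frac{1}{5} \approx 0.2$)
$c{\left(a \right)} = - \frac{64}{5} + a + 2 a^{2}$ ($c{\left(a \right)} = \left(\left(a^{2} + a a\right) - 18\right) + \left(\left(a + 5\right) + \frac{1}{5}\right) = \left(\left(a^{2} + a^{2}\right) - 18\right) + \left(\left(5 + a\right) + \frac{1}{5}\right) = \left(2 a^{2} - 18\right) + \left(\frac{26}{5} + a\right) = \left(-18 + 2 a^{2}\right) + \left(\frac{26}{5} + a\right) = - \frac{64}{5} + a + 2 a^{2}$)
$\left(q + c{\left(-34 \right)}\right) \left(1117 + h{\left(-8 \right)}\right) = \left(3535 - \left(\frac{234}{5} - 2312\right)\right) \left(1117 - 8\right) = \left(3535 - - \frac{11326}{5}\right) 1109 = \left(3535 + \frac{11326}{5}\right) 1109 = \frac{29001}{5} \cdot 1109 = \frac{32162109}{5}$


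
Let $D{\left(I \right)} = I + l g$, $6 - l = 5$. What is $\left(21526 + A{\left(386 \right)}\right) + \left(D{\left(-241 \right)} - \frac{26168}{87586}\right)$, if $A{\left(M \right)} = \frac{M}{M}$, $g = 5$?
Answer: $\frac{932383679}{43793} \approx 21291.0$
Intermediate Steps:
$l = 1$ ($l = 6 - 5 = 1$)
$D{\left(I \right)} = 5 + I$ ($D{\left(I \right)} = I + 1 \cdot 5 = I + 5 = 5 + I$)
$A{\left(M \right)} = 1$
$\left(21526 + A{\left(386 \right)}\right) + \left(D{\left(-241 \right)} - \frac{26168}{87586}\right) = \left(21526 + 1\right) + \left(\left(5 - 241\right) - \frac{26168}{87586}\right) = 21527 - \left(236 + 26168 \cdot \frac{1}{87586}\right) = 21527 - \frac{10348232}{43793} = \frac{932383679}{43793}$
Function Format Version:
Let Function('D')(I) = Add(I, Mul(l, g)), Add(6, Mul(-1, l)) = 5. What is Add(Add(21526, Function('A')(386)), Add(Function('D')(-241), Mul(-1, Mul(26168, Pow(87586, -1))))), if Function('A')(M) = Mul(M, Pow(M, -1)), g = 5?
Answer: Rational(932383679, 43793) ≈ 21291.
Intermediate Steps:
l = 1 (l = Add(6, Mul(-1, 5)) = Add(6, -5) = 1)
Function('D')(I) = Add(5, I) (Function('D')(I) = Add(I, Mul(1, 5)) = Add(I, 5) = Add(5, I))
Function('A')(M) = 1
Add(Add(21526, Function('A')(386)), Add(Function('D')(-241), Mul(-1, Mul(26168, Pow(87586, -1))))) = Add(Add(21526, 1), Add(Add(5, -241), Mul(-1, Mul(26168, Pow(87586, -1))))) = Add(21527, Add(-236, Mul(-1, Mul(26168, Rational(1, 87586))))) = Add(21527, Add(-236, Mul(-1, Rational(13084, 43793)))) = Add(21527, Add(-236, Rational(-13084, 43793))) = Add(21527, Rational(-10348232, 43793)) = Rational(932383679, 43793)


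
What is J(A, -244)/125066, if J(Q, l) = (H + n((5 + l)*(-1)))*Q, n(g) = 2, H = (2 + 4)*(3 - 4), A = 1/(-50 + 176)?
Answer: -1/3939579 ≈ -2.5383e-7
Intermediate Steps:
A = 1/126 ≈ 0.0079365
H = -6 (H = 6*(-1) = -6)
J(Q, l) = -4*Q (J(Q, l) = (-6 + 2)*Q = -4*Q)
J(A, -244)/125066 = -4*1/126/125066 = -2/63*1/125066 = -1/3939579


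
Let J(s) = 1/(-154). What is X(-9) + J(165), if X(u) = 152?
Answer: 23407/154 ≈ 151.99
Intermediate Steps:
J(s) = -1/154
X(-9) + J(165) = 152 - 1/154 = 23407/154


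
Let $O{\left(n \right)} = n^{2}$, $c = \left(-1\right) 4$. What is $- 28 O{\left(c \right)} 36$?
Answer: $-16128$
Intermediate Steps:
$c = -4$
$- 28 O{\left(c \right)} 36 = - 28 \left(-4\right)^{2} \cdot 36 = \left(-28\right) 16 \cdot 36 = \left(-448\right) 36 = -16128$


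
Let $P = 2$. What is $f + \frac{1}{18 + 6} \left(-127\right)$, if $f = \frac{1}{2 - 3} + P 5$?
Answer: $\frac{89}{24} \approx 3.7083$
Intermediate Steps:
$f = 9$ ($f = \frac{1}{2 - 3} + 2 \cdot 5 = \frac{1}{-1} + 10 = -1 + 10 = 9$)
$f + \frac{1}{18 + 6} \left(-127\right) = 9 + \frac{1}{18 + 6} \left(-127\right) = 9 + \frac{1}{24} \left(-127\right) = 9 - \frac{127}{24} = \frac{89}{24}$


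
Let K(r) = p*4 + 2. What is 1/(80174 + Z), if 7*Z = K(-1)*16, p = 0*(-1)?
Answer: 7/561250 ≈ 1.2472e-5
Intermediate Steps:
p = 0
K(r) = 2 (K(r) = 0*4 + 2 = 0 + 2 = 2)
Z = 32/7 (Z = (2*16)/7 = (⅐)*32 = 32/7 ≈ 4.5714)
1/(80174 + Z) = 1/(80174 + 32/7) = 1/(561250/7) = 7/561250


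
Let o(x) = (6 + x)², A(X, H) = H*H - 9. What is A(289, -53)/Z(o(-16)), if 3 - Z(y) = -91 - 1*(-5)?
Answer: 2800/89 ≈ 31.461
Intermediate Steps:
A(X, H) = -9 + H² (A(X, H) = H² - 9 = -9 + H²)
Z(y) = 89 (Z(y) = 3 - (-91 - 1*(-5)) = 3 - (-91 + 5) = 3 - 1*(-86) = 3 + 86 = 89)
A(289, -53)/Z(o(-16)) = (-9 + (-53)²)/89 = (-9 + 2809)*(1/89) = 2800*(1/89) = 2800/89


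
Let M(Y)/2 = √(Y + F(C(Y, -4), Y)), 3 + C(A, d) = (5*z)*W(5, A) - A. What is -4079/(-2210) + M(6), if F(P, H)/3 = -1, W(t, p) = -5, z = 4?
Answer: 4079/2210 + 2*√3 ≈ 5.3098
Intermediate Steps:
C(A, d) = -103 - A (C(A, d) = -3 + ((5*4)*(-5) - A) = -3 + (20*(-5) - A) = -3 + (-100 - A) = -103 - A)
F(P, H) = -3 (F(P, H) = 3*(-1) = -3)
M(Y) = 2*√(-3 + Y) (M(Y) = 2*√(Y - 3) = 2*√(-3 + Y))
-4079/(-2210) + M(6) = -4079/(-2210) + 2*√(-3 + 6) = -4079*(-1/2210) + 2*√3 = 4079/2210 + 2*√3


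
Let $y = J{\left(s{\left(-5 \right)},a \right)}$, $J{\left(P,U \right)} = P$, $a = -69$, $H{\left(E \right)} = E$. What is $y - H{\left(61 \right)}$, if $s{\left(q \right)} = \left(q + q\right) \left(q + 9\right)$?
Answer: $-101$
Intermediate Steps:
$s{\left(q \right)} = 2 q \left(9 + q\right)$
$y = -40$ ($y = 2 \left(-5\right) \left(9 - 5\right) = 2 \left(-5\right) 4 = -40$)
$y - H{\left(61 \right)} = -40 - 61 = -101$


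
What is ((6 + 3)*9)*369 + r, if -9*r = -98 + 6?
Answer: 269093/9 ≈ 29899.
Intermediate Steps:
r = 92/9 (r = -(-98 + 6)/9 = -1/9*(-92) = 92/9 ≈ 10.222)
((6 + 3)*9)*369 + r = ((6 + 3)*9)*369 + 92/9 = (9*9)*369 + 92/9 = 81*369 + 92/9 = 29889 + 92/9 = 269093/9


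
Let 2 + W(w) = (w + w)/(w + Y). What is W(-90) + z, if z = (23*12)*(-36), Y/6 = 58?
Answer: -427364/43 ≈ -9938.7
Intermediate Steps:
Y = 348 (Y = 6*58 = 348)
W(w) = -2 + 2*w/(348 + w) (W(w) = -2 + (w + w)/(w + 348) = -2 + (2*w)/(348 + w) = -2 + 2*w/(348 + w))
z = -9936 (z = 276*(-36) = -9936)
W(-90) + z = -696/(348 - 90) - 9936 = -696/258 - 9936 = -696*1/258 - 9936 = -116/43 - 9936 = -427364/43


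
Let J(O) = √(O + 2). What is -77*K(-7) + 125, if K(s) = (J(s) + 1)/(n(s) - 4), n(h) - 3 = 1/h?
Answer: 1539/8 + 539*I*√5/8 ≈ 192.38 + 150.66*I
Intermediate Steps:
J(O) = √(2 + O)
n(h) = 3 + 1/h
K(s) = (1 + √(2 + s))/(-1 + 1/s) (K(s) = (√(2 + s) + 1)/((3 + 1/s) - 4) = (1 + √(2 + s))/(-1 + 1/s))
-77*K(-7) + 125 = -(-539)*(1 + √(2 - 7))/(1 - 1*(-7)) + 125 = -(-539)*(1 + √(-5))/(1 + 7) + 125 = -(-539)*(1 + I*√5)/8 + 125 = -77*(-7/8 - 7*I*√5/8) + 125 = (539/8 + 539*I*√5/8) + 125 = 1539/8 + 539*I*√5/8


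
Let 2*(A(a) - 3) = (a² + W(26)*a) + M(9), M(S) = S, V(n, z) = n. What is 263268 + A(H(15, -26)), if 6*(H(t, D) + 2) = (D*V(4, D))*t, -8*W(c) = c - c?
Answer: 595195/2 ≈ 2.9760e+5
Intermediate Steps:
W(c) = 0 (W(c) = -(c - c)/8 = -⅛*0 = 0)
H(t, D) = -2 + 2*D*t/3 (H(t, D) = -2 + ((D*4)*t)/6 = -2 + ((4*D)*t)/6 = -2 + (4*D*t)/6 = -2 + 2*D*t/3)
A(a) = 15/2 + a²/2 (A(a) = 3 + ((a² + 0*a) + 9)/2 = 3 + ((a² + 0) + 9)/2 = 3 + (a² + 9)/2 = 3 + (9 + a²)/2 = 3 + (9/2 + a²/2) = 15/2 + a²/2)
263268 + A(H(15, -26)) = 263268 + (15/2 + (-2 + (⅔)*(-26)*15)²/2) = 263268 + (15/2 + (-2 - 260)²/2) = 263268 + (15/2 + (½)*(-262)²) = 263268 + (15/2 + (½)*68644) = 263268 + (15/2 + 34322) = 263268 + 68659/2 = 595195/2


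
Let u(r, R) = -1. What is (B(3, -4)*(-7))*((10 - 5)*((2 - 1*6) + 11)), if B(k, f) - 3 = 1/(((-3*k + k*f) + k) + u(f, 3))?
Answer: -13720/19 ≈ -722.11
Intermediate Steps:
B(k, f) = 3 + 1/(-1 - 2*k + f*k) (B(k, f) = 3 + 1/(((-3*k + k*f) + k) - 1) = 3 + 1/(((-3*k + f*k) + k) - 1) = 3 + 1/((-2*k + f*k) - 1) = 3 + 1/(-1 - 2*k + f*k))
(B(3, -4)*(-7))*((10 - 5)*((2 - 1*6) + 11)) = (((2 + 6*3 - 3*(-4)*3)/(1 + 2*3 - 1*(-4)*3))*(-7))*((10 - 5)*((2 - 1*6) + 11)) = (((2 + 18 + 36)/(1 + 6 + 12))*(-7))*(5*((2 - 6) + 11)) = ((56/19)*(-7))*(5*(-4 + 11)) = (((1/19)*56)*(-7))*(5*7) = ((56/19)*(-7))*35 = -392/19*35 = -13720/19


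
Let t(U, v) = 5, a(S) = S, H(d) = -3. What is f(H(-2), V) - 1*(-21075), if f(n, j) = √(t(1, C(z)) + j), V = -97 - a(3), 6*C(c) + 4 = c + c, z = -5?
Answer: 21075 + I*√95 ≈ 21075.0 + 9.7468*I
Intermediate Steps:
C(c) = -⅔ + c/3 (C(c) = -⅔ + (c + c)/6 = -⅔ + (2*c)/6 = -⅔ + c/3)
V = -100 (V = -97 - 1*3 = -97 - 3 = -100)
f(n, j) = √(5 + j)
f(H(-2), V) - 1*(-21075) = √(5 - 100) - 1*(-21075) = √(-95) + 21075 = I*√95 + 21075 = 21075 + I*√95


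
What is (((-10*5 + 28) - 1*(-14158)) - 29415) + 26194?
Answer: 10915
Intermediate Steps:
(((-10*5 + 28) - 1*(-14158)) - 29415) + 26194 = (((-50 + 28) + 14158) - 29415) + 26194 = ((-22 + 14158) - 29415) + 26194 = (14136 - 29415) + 26194 = -15279 + 26194 = 10915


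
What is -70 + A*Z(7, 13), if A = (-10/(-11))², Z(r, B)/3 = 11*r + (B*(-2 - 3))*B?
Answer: -238870/121 ≈ -1974.1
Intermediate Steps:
Z(r, B) = -15*B² + 33*r (Z(r, B) = 3*(11*r + (B*(-2 - 3))*B) = 3*(11*r + (B*(-5))*B) = 3*(11*r + (-5*B)*B) = 3*(11*r - 5*B²) = 3*(-5*B² + 11*r) = -15*B² + 33*r)
A = 100/121 (A = (-10*(-1/11))² = (10/11)² = 100/121 ≈ 0.82645)
-70 + A*Z(7, 13) = -70 + 100*(-15*13² + 33*7)/121 = -70 + 100*(-15*169 + 231)/121 = -70 + 100*(-2535 + 231)/121 = -70 + (100/121)*(-2304) = -70 - 230400/121 = -238870/121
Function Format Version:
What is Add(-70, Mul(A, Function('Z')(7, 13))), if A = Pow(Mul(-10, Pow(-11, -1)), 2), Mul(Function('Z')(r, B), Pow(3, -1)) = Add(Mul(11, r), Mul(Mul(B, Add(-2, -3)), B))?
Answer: Rational(-238870, 121) ≈ -1974.1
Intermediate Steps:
Function('Z')(r, B) = Add(Mul(-15, Pow(B, 2)), Mul(33, r)) (Function('Z')(r, B) = Mul(3, Add(Mul(11, r), Mul(Mul(B, Add(-2, -3)), B))) = Mul(3, Add(Mul(11, r), Mul(Mul(B, -5), B))) = Mul(3, Add(Mul(11, r), Mul(Mul(-5, B), B))) = Mul(3, Add(Mul(11, r), Mul(-5, Pow(B, 2)))) = Mul(3, Add(Mul(-5, Pow(B, 2)), Mul(11, r))) = Add(Mul(-15, Pow(B, 2)), Mul(33, r)))
A = Rational(100, 121) (A = Pow(Mul(-10, Rational(-1, 11)), 2) = Pow(Rational(10, 11), 2) = Rational(100, 121) ≈ 0.82645)
Add(-70, Mul(A, Function('Z')(7, 13))) = Add(-70, Mul(Rational(100, 121), Add(Mul(-15, Pow(13, 2)), Mul(33, 7)))) = Add(-70, Mul(Rational(100, 121), Add(Mul(-15, 169), 231))) = Add(-70, Mul(Rational(100, 121), Add(-2535, 231))) = Add(-70, Mul(Rational(100, 121), -2304)) = Add(-70, Rational(-230400, 121)) = Rational(-238870, 121)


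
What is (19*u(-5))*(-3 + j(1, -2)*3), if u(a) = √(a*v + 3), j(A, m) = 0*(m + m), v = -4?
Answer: -57*√23 ≈ -273.36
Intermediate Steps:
j(A, m) = 0 (j(A, m) = 0*(2*m) = 0)
u(a) = √(3 - 4*a) (u(a) = √(a*(-4) + 3) = √(-4*a + 3) = √(3 - 4*a))
(19*u(-5))*(-3 + j(1, -2)*3) = (19*√(3 - 4*(-5)))*(-3 + 0*3) = (19*√(3 + 20))*(-3 + 0) = (19*√23)*(-3) = -57*√23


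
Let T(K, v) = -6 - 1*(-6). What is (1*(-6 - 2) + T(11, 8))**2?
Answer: 64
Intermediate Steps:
T(K, v) = 0 (T(K, v) = -6 + 6 = 0)
(1*(-6 - 2) + T(11, 8))**2 = (1*(-6 - 2) + 0)**2 = (1*(-8) + 0)**2 = (-8 + 0)**2 = (-8)**2 = 64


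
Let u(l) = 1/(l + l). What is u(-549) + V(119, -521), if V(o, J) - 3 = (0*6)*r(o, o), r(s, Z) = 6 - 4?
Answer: 3293/1098 ≈ 2.9991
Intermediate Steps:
r(s, Z) = 2
V(o, J) = 3 (V(o, J) = 3 + (0*6)*2 = 3 + 0*2 = 3 + 0 = 3)
u(l) = 1/(2*l)
u(-549) + V(119, -521) = (½)/(-549) + 3 = (½)*(-1/549) + 3 = -1/1098 + 3 = 3293/1098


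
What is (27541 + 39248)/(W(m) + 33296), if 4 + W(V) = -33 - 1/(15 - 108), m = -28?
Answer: 6211377/3093088 ≈ 2.0081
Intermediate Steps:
W(V) = -3440/93 (W(V) = -4 + (-33 - 1/(15 - 108)) = -4 + (-33 - 1/(-93)) = -4 + (-33 - 1*(-1/93)) = -4 + (-33 + 1/93) = -4 - 3068/93 = -3440/93)
(27541 + 39248)/(W(m) + 33296) = (27541 + 39248)/(-3440/93 + 33296) = 66789/(3093088/93) = 66789*(93/3093088) = 6211377/3093088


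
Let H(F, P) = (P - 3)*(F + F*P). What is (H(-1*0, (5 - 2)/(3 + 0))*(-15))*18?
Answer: 0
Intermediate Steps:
H(F, P) = (-3 + P)*(F + F*P)
(H(-1*0, (5 - 2)/(3 + 0))*(-15))*18 = (((-1*0)*(-3 + ((5 - 2)/(3 + 0))**2 - 2*(5 - 2)/(3 + 0)))*(-15))*18 = ((0*(-3 + (3/3)**2 - 6/3))*(-15))*18 = ((0*(-3 + (3*(1/3))**2 - 6/3))*(-15))*18 = ((0*(-3 + 1**2 - 2*1))*(-15))*18 = ((0*(-3 + 1 - 2))*(-15))*18 = ((0*(-4))*(-15))*18 = (0*(-15))*18 = 0*18 = 0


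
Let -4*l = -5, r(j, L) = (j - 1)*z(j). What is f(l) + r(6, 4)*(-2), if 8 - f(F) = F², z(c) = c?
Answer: -857/16 ≈ -53.563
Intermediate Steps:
r(j, L) = j*(-1 + j) (r(j, L) = (j - 1)*j = (-1 + j)*j = j*(-1 + j))
l = 5/4 (l = -¼*(-5) = 5/4 ≈ 1.2500)
f(F) = 8 - F²
f(l) + r(6, 4)*(-2) = (8 - (5/4)²) + (6*(-1 + 6))*(-2) = (8 - 1*25/16) + (6*5)*(-2) = (8 - 25/16) + 30*(-2) = 103/16 - 60 = -857/16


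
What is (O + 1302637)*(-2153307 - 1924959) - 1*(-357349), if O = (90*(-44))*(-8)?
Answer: -5441699296973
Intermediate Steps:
O = 31680 (O = -3960*(-8) = 31680)
(O + 1302637)*(-2153307 - 1924959) - 1*(-357349) = (31680 + 1302637)*(-2153307 - 1924959) - 1*(-357349) = 1334317*(-4078266) + 357349 = -5441699654322 + 357349 = -5441699296973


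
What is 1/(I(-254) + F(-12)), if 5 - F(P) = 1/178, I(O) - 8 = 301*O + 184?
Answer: -178/13573747 ≈ -1.3114e-5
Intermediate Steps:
I(O) = 192 + 301*O (I(O) = 8 + (301*O + 184) = 8 + (184 + 301*O) = 192 + 301*O)
F(P) = 889/178 (F(P) = 5 - 1/178 = 889/178)
1/(I(-254) + F(-12)) = 1/((192 + 301*(-254)) + 889/178) = 1/((192 - 76454) + 889/178) = 1/(-76262 + 889/178) = 1/(-13573747/178) = -178/13573747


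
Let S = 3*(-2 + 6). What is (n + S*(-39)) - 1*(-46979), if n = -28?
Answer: 46483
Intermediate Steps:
S = 12 (S = 3*4 = 12)
(n + S*(-39)) - 1*(-46979) = (-28 + 12*(-39)) - 1*(-46979) = (-28 - 468) + 46979 = -496 + 46979 = 46483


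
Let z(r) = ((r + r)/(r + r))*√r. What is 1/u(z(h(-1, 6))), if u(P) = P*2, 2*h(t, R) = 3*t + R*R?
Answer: √66/66 ≈ 0.12309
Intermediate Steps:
h(t, R) = R²/2 + 3*t/2 (h(t, R) = (3*t + R*R)/2 = (3*t + R²)/2 = (R² + 3*t)/2 = R²/2 + 3*t/2)
z(r) = √r (z(r) = ((2*r)/((2*r)))*√r = ((2*r)*(1/(2*r)))*√r = 1*√r = √r)
u(P) = 2*P
1/u(z(h(-1, 6))) = 1/(2*√((½)*6² + (3/2)*(-1))) = 1/(2*√((½)*36 - 3/2)) = 1/(2*√(18 - 3/2)) = 1/(2*√(33/2)) = 1/(2*(√66/2)) = 1/(√66) = √66/66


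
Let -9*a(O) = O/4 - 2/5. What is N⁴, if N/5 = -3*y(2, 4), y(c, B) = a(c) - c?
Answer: 1073283121/1296 ≈ 8.2815e+5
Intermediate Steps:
a(O) = 2/45 - O/36 (a(O) = -(O/4 - 2/5)/9 = -(O*(¼) - 2*⅕)/9 = -(O/4 - ⅖)/9 = -(-⅖ + O/4)/9 = 2/45 - O/36)
y(c, B) = 2/45 - 37*c/36 (y(c, B) = (2/45 - c/36) - c = 2/45 - 37*c/36)
N = 181/6 (N = 5*(-3*(2/45 - 37/36*2)) = 5*(-3*(2/45 - 37/18)) = 5*(-3*(-181/90)) = 5*(181/30) = 181/6 ≈ 30.167)
N⁴ = (181/6)⁴ = 1073283121/1296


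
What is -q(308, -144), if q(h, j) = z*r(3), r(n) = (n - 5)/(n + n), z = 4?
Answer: 4/3 ≈ 1.3333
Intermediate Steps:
r(n) = (-5 + n)/(2*n) (r(n) = (-5 + n)/((2*n)) = (-5 + n)*(1/(2*n)) = (-5 + n)/(2*n))
q(h, j) = -4/3 (q(h, j) = 4*((½)*(-5 + 3)/3) = 4*((½)*(⅓)*(-2)) = 4*(-⅓) = -4/3)
-q(308, -144) = -1*(-4/3) = 4/3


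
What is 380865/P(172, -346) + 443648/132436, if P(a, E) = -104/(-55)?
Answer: 693564795523/3443336 ≈ 2.0142e+5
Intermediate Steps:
P(a, E) = 104/55 (P(a, E) = -104*(-1/55) = 104/55)
380865/P(172, -346) + 443648/132436 = 380865/(104/55) + 443648/132436 = 380865*(55/104) + 443648*(1/132436) = 20947575/104 + 110912/33109 = 693564795523/3443336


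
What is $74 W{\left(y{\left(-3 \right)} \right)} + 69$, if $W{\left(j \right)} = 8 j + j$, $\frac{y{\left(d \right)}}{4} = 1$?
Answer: $2733$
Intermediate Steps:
$y{\left(d \right)} = 4$ ($y{\left(d \right)} = 4 \cdot 1 = 4$)
$W{\left(j \right)} = 9 j$
$74 W{\left(y{\left(-3 \right)} \right)} + 69 = 74 \cdot 9 \cdot 4 + 69 = 74 \cdot 36 + 69 = 2664 + 69 = 2733$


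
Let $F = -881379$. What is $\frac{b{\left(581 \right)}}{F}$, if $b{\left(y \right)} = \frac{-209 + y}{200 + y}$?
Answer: $- \frac{124}{229452333} \approx -5.4042 \cdot 10^{-7}$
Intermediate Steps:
$b{\left(y \right)} = \frac{-209 + y}{200 + y}$
$\frac{b{\left(581 \right)}}{F} = \frac{\frac{1}{200 + 581} \left(-209 + 581\right)}{-881379} = \frac{1}{781} \cdot 372 \left(- \frac{1}{881379}\right) = \frac{372}{781} \left(- \frac{1}{881379}\right) = - \frac{124}{229452333}$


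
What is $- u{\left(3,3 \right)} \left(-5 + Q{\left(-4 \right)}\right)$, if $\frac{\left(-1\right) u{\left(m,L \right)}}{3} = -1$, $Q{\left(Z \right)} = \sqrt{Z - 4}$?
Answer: $15 - 6 i \sqrt{2} \approx 15.0 - 8.4853 i$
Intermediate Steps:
$Q{\left(Z \right)} = \sqrt{-4 + Z}$
$u{\left(m,L \right)} = 3$ ($u{\left(m,L \right)} = \left(-3\right) \left(-1\right) = 3$)
$- u{\left(3,3 \right)} \left(-5 + Q{\left(-4 \right)}\right) = \left(-1\right) 3 \left(-5 + \sqrt{-4 - 4}\right) = - 3 \left(-5 + \sqrt{-8}\right) = - 3 \left(-5 + 2 i \sqrt{2}\right) = 15 - 6 i \sqrt{2}$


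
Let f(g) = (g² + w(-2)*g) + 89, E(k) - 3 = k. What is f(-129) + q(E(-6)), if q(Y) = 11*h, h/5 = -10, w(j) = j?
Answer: 16438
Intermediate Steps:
E(k) = 3 + k
h = -50 (h = 5*(-10) = -50)
q(Y) = -550 (q(Y) = 11*(-50) = -550)
f(g) = 89 + g² - 2*g (f(g) = (g² - 2*g) + 89 = 89 + g² - 2*g)
f(-129) + q(E(-6)) = (89 + (-129)² - 2*(-129)) - 550 = (89 + 16641 + 258) - 550 = 16988 - 550 = 16438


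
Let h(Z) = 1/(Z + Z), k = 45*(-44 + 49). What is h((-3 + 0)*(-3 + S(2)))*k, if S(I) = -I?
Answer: 15/2 ≈ 7.5000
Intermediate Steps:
k = 225 (k = 45*5 = 225)
h(Z) = 1/(2*Z)
h((-3 + 0)*(-3 + S(2)))*k = (1/(2*(((-3 + 0)*(-3 - 1*2)))))*225 = (1/(2*((-3*(-3 - 2)))))*225 = (1/(2*((-3*(-5)))))*225 = ((½)/15)*225 = ((½)*(1/15))*225 = (1/30)*225 = 15/2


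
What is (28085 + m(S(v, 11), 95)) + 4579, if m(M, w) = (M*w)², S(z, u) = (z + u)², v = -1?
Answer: 90282664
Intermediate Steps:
S(z, u) = (u + z)²
m(M, w) = M²*w²
(28085 + m(S(v, 11), 95)) + 4579 = (28085 + ((11 - 1)²)²*95²) + 4579 = (28085 + (10²)²*9025) + 4579 = (28085 + 100²*9025) + 4579 = (28085 + 10000*9025) + 4579 = (28085 + 90250000) + 4579 = 90278085 + 4579 = 90282664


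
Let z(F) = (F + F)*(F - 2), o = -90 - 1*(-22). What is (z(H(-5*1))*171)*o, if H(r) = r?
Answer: -813960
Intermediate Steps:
o = -68 (o = -90 + 22 = -68)
z(F) = 2*F*(-2 + F) (z(F) = (2*F)*(-2 + F) = 2*F*(-2 + F))
(z(H(-5*1))*171)*o = ((2*(-5*1)*(-2 - 5*1))*171)*(-68) = ((2*(-5)*(-2 - 5))*171)*(-68) = ((2*(-5)*(-7))*171)*(-68) = (70*171)*(-68) = 11970*(-68) = -813960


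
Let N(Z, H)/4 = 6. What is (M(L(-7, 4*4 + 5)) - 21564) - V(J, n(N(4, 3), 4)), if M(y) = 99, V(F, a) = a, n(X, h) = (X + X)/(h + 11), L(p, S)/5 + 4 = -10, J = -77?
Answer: -107341/5 ≈ -21468.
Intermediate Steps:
N(Z, H) = 24 (N(Z, H) = 4*6 = 24)
L(p, S) = -70 (L(p, S) = -20 + 5*(-10) = -20 - 50 = -70)
n(X, h) = 2*X/(11 + h) (n(X, h) = (2*X)/(11 + h) = 2*X/(11 + h))
(M(L(-7, 4*4 + 5)) - 21564) - V(J, n(N(4, 3), 4)) = (99 - 21564) - 2*24/(11 + 4) = -21465 - 2*24/15 = -21465 - 1*16/5 = -21465 - 16/5 = -107341/5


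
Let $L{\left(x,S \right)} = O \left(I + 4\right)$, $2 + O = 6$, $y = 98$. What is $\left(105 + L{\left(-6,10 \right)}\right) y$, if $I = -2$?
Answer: $11074$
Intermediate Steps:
$O = 4$ ($O = -2 + 6 = 4$)
$L{\left(x,S \right)} = 8$ ($L{\left(x,S \right)} = 4 \left(-2 + 4\right) = 4 \cdot 2 = 8$)
$\left(105 + L{\left(-6,10 \right)}\right) y = \left(105 + 8\right) 98 = 113 \cdot 98 = 11074$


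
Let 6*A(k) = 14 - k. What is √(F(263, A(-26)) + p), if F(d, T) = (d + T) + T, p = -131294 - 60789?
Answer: 2*I*√431565/3 ≈ 437.96*I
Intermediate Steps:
A(k) = 7/3 - k/6 (A(k) = (14 - k)/6 = 7/3 - k/6)
p = -192083
F(d, T) = d + 2*T (F(d, T) = (T + d) + T = d + 2*T)
√(F(263, A(-26)) + p) = √((263 + 2*(7/3 - ⅙*(-26))) - 192083) = √((263 + 2*(7/3 + 13/3)) - 192083) = √((263 + 2*(20/3)) - 192083) = √((263 + 40/3) - 192083) = √(829/3 - 192083) = √(-575420/3) = 2*I*√431565/3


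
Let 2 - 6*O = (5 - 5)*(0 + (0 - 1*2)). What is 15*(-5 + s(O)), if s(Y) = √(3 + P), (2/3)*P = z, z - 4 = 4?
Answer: -75 + 15*√15 ≈ -16.905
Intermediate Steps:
z = 8 (z = 4 + 4 = 8)
P = 12 (P = (3/2)*8 = 12)
O = ⅓ (O = ⅓ - (5 - 5)*(0 + (0 - 1*2))/6 = ⅓ - 0*(0 + (0 - 2)) = ⅓ - 0*(0 - 2) = ⅓ - 0*(-2) = ⅓ - ⅙*0 = ⅓ + 0 = ⅓ ≈ 0.33333)
s(Y) = √15 (s(Y) = √(3 + 12) = √15)
15*(-5 + s(O)) = 15*(-5 + √15) = -75 + 15*√15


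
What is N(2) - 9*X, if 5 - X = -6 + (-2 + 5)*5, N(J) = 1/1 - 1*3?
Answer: 34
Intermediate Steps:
N(J) = -2 (N(J) = 1 - 3 = -2)
X = -4 (X = 5 - (-6 + (-2 + 5)*5) = 5 - (-6 + 3*5) = 5 - (-6 + 15) = 5 - 1*9 = 5 - 9 = -4)
N(2) - 9*X = -2 - 9*(-4) = -2 + 36 = 34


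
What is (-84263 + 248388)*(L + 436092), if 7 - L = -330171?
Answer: 125764063750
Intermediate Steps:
L = 330178 (L = 7 - 1*(-330171) = 7 + 330171 = 330178)
(-84263 + 248388)*(L + 436092) = (-84263 + 248388)*(330178 + 436092) = 164125*766270 = 125764063750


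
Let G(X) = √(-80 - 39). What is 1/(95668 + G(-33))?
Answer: 95668/9152366343 - I*√119/9152366343 ≈ 1.0453e-5 - 1.1919e-9*I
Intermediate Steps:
G(X) = I*√119 (G(X) = √(-119) = I*√119)
1/(95668 + G(-33)) = 1/(95668 + I*√119)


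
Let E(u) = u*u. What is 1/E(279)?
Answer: 1/77841 ≈ 1.2847e-5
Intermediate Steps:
E(u) = u²
1/E(279) = 1/(279²) = 1/77841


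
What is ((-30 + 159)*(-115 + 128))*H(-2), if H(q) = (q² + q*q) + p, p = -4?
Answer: 6708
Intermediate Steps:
H(q) = -4 + 2*q² (H(q) = (q² + q*q) - 4 = (q² + q²) - 4 = 2*q² - 4 = -4 + 2*q²)
((-30 + 159)*(-115 + 128))*H(-2) = ((-30 + 159)*(-115 + 128))*(-4 + 2*(-2)²) = (129*13)*(-4 + 2*4) = 1677*(-4 + 8) = 1677*4 = 6708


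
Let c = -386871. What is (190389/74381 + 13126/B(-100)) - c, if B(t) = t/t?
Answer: 29752367246/74381 ≈ 4.0000e+5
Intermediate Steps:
B(t) = 1
(190389/74381 + 13126/B(-100)) - c = (190389/74381 + 13126/1) - 1*(-386871) = (190389*(1/74381) + 13126*1) + 386871 = (190389/74381 + 13126) + 386871 = 976515395/74381 + 386871 = 29752367246/74381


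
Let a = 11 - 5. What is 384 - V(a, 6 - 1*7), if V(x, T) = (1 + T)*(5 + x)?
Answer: 384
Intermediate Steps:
a = 6
384 - V(a, 6 - 1*7) = 384 - (5 + 6 + 5*(6 - 1*7) + (6 - 1*7)*6) = 384 - (5 + 6 + 5*(6 - 7) + (6 - 7)*6) = 384 - (5 + 6 + 5*(-1) - 1*6) = 384 - (5 + 6 - 5 - 6) = 384 - 1*0 = 384 + 0 = 384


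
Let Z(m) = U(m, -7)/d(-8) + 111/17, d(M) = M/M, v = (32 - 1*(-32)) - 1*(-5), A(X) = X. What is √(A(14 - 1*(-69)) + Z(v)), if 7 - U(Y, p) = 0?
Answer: √27897/17 ≈ 9.8249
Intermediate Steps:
U(Y, p) = 7 (U(Y, p) = 7 - 1*0 = 7 + 0 = 7)
v = 69 (v = (32 + 32) + 5 = 64 + 5 = 69)
d(M) = 1
Z(m) = 230/17 (Z(m) = 7/1 + 111/17 = 7*1 + 111*(1/17) = 7 + 111/17 = 230/17)
√(A(14 - 1*(-69)) + Z(v)) = √((14 - 1*(-69)) + 230/17) = √((14 + 69) + 230/17) = √(83 + 230/17) = √(1641/17) = √27897/17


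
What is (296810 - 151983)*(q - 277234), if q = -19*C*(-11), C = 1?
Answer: -40120699675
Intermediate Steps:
q = 209 (q = -19*1*(-11) = -19*(-11) = 209)
(296810 - 151983)*(q - 277234) = (296810 - 151983)*(209 - 277234) = 144827*(-277025) = -40120699675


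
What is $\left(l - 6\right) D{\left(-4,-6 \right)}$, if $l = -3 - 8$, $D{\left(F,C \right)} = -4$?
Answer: $68$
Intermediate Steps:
$l = -11$
$\left(l - 6\right) D{\left(-4,-6 \right)} = \left(-11 - 6\right) \left(-4\right) = \left(-17\right) \left(-4\right) = 68$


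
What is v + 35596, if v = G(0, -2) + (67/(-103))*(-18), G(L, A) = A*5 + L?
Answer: 3666564/103 ≈ 35598.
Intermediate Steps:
G(L, A) = L + 5*A (G(L, A) = 5*A + L = L + 5*A)
v = 176/103 (v = (0 + 5*(-2)) + (67/(-103))*(-18) = (0 - 10) + (67*(-1/103))*(-18) = -10 - 67/103*(-18) = -10 + 1206/103 = 176/103 ≈ 1.7087)
v + 35596 = 176/103 + 35596 = 3666564/103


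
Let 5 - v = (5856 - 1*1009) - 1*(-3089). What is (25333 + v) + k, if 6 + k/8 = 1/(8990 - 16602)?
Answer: 33024660/1903 ≈ 17354.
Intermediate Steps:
v = -7931 (v = 5 - ((5856 - 1*1009) - 1*(-3089)) = 5 - ((5856 - 1009) + 3089) = 5 - (4847 + 3089) = 5 - 1*7936 = 5 - 7936 = -7931)
k = -91346/1903 (k = -48 + 8/(8990 - 16602) = -48 + 8/(-7612) = -48 + 8*(-1/7612) = -48 - 2/1903 = -91346/1903 ≈ -48.001)
(25333 + v) + k = (25333 - 7931) - 91346/1903 = 17402 - 91346/1903 = 33024660/1903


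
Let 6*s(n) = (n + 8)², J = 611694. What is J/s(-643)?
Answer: 3670164/403225 ≈ 9.1020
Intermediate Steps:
s(n) = (8 + n)²/6 (s(n) = (n + 8)²/6 = (8 + n)²/6)
J/s(-643) = 611694/(((8 - 643)²/6)) = 611694/(((⅙)*(-635)²)) = 611694/(((⅙)*403225)) = 611694/(403225/6) = 611694*(6/403225) = 3670164/403225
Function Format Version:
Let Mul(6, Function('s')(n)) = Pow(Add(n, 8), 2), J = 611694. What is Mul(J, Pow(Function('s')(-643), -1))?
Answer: Rational(3670164, 403225) ≈ 9.1020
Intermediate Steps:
Function('s')(n) = Mul(Rational(1, 6), Pow(Add(8, n), 2)) (Function('s')(n) = Mul(Rational(1, 6), Pow(Add(n, 8), 2)) = Mul(Rational(1, 6), Pow(Add(8, n), 2)))
Mul(J, Pow(Function('s')(-643), -1)) = Mul(611694, Pow(Mul(Rational(1, 6), Pow(Add(8, -643), 2)), -1)) = Mul(611694, Pow(Mul(Rational(1, 6), Pow(-635, 2)), -1)) = Mul(611694, Pow(Mul(Rational(1, 6), 403225), -1)) = Mul(611694, Pow(Rational(403225, 6), -1)) = Mul(611694, Rational(6, 403225)) = Rational(3670164, 403225)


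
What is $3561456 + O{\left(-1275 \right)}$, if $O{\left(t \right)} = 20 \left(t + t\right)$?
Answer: $3510456$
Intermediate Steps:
$O{\left(t \right)} = 40 t$ ($O{\left(t \right)} = 20 \cdot 2 t = 40 t$)
$3561456 + O{\left(-1275 \right)} = 3561456 + 40 \left(-1275\right) = 3561456 - 51000 = 3510456$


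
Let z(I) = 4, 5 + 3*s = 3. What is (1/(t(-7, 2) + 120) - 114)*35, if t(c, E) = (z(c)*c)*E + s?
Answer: -151599/38 ≈ -3989.4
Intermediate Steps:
s = -⅔ (s = -5/3 + (⅓)*3 = -5/3 + 1 = -⅔ ≈ -0.66667)
t(c, E) = -⅔ + 4*E*c (t(c, E) = (4*c)*E - ⅔ = 4*E*c - ⅔ = -⅔ + 4*E*c)
(1/(t(-7, 2) + 120) - 114)*35 = (1/((-⅔ + 4*2*(-7)) + 120) - 114)*35 = (1/((-⅔ - 56) + 120) - 114)*35 = (1/(-170/3 + 120) - 114)*35 = (1/(190/3) - 114)*35 = (3/190 - 114)*35 = -21657/190*35 = -151599/38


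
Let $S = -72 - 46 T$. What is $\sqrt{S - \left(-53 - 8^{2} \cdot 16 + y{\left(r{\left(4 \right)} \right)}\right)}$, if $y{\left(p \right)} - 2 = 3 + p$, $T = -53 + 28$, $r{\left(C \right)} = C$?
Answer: $\sqrt{2146} \approx 46.325$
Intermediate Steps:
$T = -25$
$y{\left(p \right)} = 5 + p$ ($y{\left(p \right)} = 2 + \left(3 + p\right) = 5 + p$)
$S = 1078$ ($S = -72 - -1150 = -72 + 1150 = 1078$)
$\sqrt{S - \left(-53 - 8^{2} \cdot 16 + y{\left(r{\left(4 \right)} \right)}\right)} = \sqrt{1078 + \left(8^{2} \cdot 16 + \left(53 - \left(5 + 4\right)\right)\right)} = \sqrt{1078 + \left(64 \cdot 16 + \left(53 - 9\right)\right)} = \sqrt{1078 + \left(1024 + \left(53 - 9\right)\right)} = \sqrt{1078 + \left(1024 + 44\right)} = \sqrt{1078 + 1068} = \sqrt{2146}$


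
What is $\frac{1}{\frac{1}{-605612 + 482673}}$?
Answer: $-122939$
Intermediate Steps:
$\frac{1}{\frac{1}{-605612 + 482673}} = \frac{1}{\frac{1}{-122939}} = \frac{1}{- \frac{1}{122939}} = -122939$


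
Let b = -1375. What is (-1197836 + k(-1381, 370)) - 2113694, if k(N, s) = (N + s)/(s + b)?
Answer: -1109362213/335 ≈ -3.3115e+6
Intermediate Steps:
k(N, s) = (N + s)/(-1375 + s) (k(N, s) = (N + s)/(s - 1375) = (N + s)/(-1375 + s))
(-1197836 + k(-1381, 370)) - 2113694 = (-1197836 + (-1381 + 370)/(-1375 + 370)) - 2113694 = (-1197836 - 1011/(-1005)) - 2113694 = (-1197836 - 1/1005*(-1011)) - 2113694 = (-1197836 + 337/335) - 2113694 = -401274723/335 - 2113694 = -1109362213/335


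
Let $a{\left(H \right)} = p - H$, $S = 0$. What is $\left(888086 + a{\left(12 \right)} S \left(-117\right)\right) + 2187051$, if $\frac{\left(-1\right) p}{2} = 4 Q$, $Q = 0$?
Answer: $3075137$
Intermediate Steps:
$p = 0$ ($p = - 2 \cdot 4 \cdot 0 = \left(-2\right) 0 = 0$)
$a{\left(H \right)} = - H$ ($a{\left(H \right)} = 0 - H = - H$)
$\left(888086 + a{\left(12 \right)} S \left(-117\right)\right) + 2187051 = \left(888086 + \left(-1\right) 12 \cdot 0 \left(-117\right)\right) + 2187051 = \left(888086 + \left(-12\right) 0 \left(-117\right)\right) + 2187051 = \left(888086 + 0 \left(-117\right)\right) + 2187051 = \left(888086 + 0\right) + 2187051 = 888086 + 2187051 = 3075137$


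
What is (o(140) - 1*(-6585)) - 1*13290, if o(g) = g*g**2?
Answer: 2737295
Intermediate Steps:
o(g) = g**3
(o(140) - 1*(-6585)) - 1*13290 = (140**3 - 1*(-6585)) - 1*13290 = (2744000 + 6585) - 13290 = 2750585 - 13290 = 2737295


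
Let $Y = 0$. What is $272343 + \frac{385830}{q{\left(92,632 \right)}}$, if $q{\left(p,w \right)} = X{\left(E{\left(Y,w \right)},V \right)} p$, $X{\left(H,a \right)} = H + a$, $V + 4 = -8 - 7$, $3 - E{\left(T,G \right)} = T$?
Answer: $\frac{200251533}{736} \approx 2.7208 \cdot 10^{5}$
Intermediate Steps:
$E{\left(T,G \right)} = 3 - T$
$V = -19$ ($V = -4 - 15 = -19$)
$q{\left(p,w \right)} = - 16 p$ ($q{\left(p,w \right)} = \left(\left(3 - 0\right) - 19\right) p = \left(\left(3 + 0\right) - 19\right) p = \left(3 - 19\right) p = - 16 p$)
$272343 + \frac{385830}{q{\left(92,632 \right)}} = 272343 + \frac{385830}{\left(-16\right) 92} = 272343 + \frac{385830}{-1472} = 272343 + 385830 \left(- \frac{1}{1472}\right) = 272343 - \frac{192915}{736} = \frac{200251533}{736}$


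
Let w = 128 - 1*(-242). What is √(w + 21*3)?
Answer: √433 ≈ 20.809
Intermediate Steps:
w = 370 (w = 128 + 242 = 370)
√(w + 21*3) = √(370 + 21*3) = √(370 + 63) = √433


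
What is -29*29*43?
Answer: -36163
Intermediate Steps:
-29*29*43 = -841*43 = -36163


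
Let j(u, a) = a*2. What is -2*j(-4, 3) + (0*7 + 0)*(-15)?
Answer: -12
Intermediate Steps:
j(u, a) = 2*a
-2*j(-4, 3) + (0*7 + 0)*(-15) = -4*3 + (0*7 + 0)*(-15) = -2*6 + (0 + 0)*(-15) = -12 + 0*(-15) = -12 + 0 = -12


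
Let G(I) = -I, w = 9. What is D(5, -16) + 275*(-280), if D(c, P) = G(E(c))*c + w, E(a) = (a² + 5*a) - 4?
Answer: -77221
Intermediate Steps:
E(a) = -4 + a² + 5*a
D(c, P) = 9 + c*(4 - c² - 5*c) (D(c, P) = (-(-4 + c² + 5*c))*c + 9 = (4 - c² - 5*c)*c + 9 = c*(4 - c² - 5*c) + 9 = 9 + c*(4 - c² - 5*c))
D(5, -16) + 275*(-280) = (9 - 1*5*(-4 + 5² + 5*5)) + 275*(-280) = (9 - 1*5*(-4 + 25 + 25)) - 77000 = (9 - 1*5*46) - 77000 = (9 - 230) - 77000 = -221 - 77000 = -77221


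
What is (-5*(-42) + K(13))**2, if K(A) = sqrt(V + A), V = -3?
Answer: (210 + sqrt(10))**2 ≈ 45438.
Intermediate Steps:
K(A) = sqrt(-3 + A)
(-5*(-42) + K(13))**2 = (-5*(-42) + sqrt(-3 + 13))**2 = (210 + sqrt(10))**2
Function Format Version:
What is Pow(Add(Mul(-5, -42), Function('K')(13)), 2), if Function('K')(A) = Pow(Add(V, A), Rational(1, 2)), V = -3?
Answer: Pow(Add(210, Pow(10, Rational(1, 2))), 2) ≈ 45438.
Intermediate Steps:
Function('K')(A) = Pow(Add(-3, A), Rational(1, 2))
Pow(Add(Mul(-5, -42), Function('K')(13)), 2) = Pow(Add(Mul(-5, -42), Pow(Add(-3, 13), Rational(1, 2))), 2) = Pow(Add(210, Pow(10, Rational(1, 2))), 2)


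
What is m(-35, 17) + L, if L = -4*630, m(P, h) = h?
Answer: -2503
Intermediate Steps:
L = -2520
m(-35, 17) + L = 17 - 2520 = -2503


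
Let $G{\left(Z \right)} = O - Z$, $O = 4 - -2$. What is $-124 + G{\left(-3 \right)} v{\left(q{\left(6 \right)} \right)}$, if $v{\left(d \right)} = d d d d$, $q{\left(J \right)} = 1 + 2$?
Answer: $605$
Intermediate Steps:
$q{\left(J \right)} = 3$
$v{\left(d \right)} = d^{4}$ ($v{\left(d \right)} = d d^{2} d = d^{3} d = d^{4}$)
$O = 6$ ($O = 4 + 2 = 6$)
$G{\left(Z \right)} = 6 - Z$
$-124 + G{\left(-3 \right)} v{\left(q{\left(6 \right)} \right)} = -124 + \left(6 - -3\right) 3^{4} = -124 + \left(6 + 3\right) 81 = -124 + 9 \cdot 81 = -124 + 729 = 605$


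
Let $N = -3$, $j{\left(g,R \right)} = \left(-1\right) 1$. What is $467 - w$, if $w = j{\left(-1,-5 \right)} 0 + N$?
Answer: $470$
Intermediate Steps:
$j{\left(g,R \right)} = -1$
$w = -3$ ($w = \left(-1\right) 0 - 3 = 0 - 3 = -3$)
$467 - w = 467 - -3 = 467 + 3 = 470$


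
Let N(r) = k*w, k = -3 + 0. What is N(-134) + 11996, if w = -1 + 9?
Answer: 11972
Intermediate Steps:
w = 8
k = -3
N(r) = -24 (N(r) = -3*8 = -24)
N(-134) + 11996 = -24 + 11996 = 11972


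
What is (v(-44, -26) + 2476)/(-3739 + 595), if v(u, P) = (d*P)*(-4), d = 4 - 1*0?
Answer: -241/262 ≈ -0.91985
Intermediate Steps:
d = 4 (d = 4 + 0 = 4)
v(u, P) = -16*P (v(u, P) = (4*P)*(-4) = -16*P)
(v(-44, -26) + 2476)/(-3739 + 595) = (-16*(-26) + 2476)/(-3739 + 595) = (416 + 2476)/(-3144) = 2892*(-1/3144) = -241/262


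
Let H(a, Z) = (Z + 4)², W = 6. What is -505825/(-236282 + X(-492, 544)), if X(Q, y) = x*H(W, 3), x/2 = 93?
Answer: 505825/227168 ≈ 2.2267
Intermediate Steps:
x = 186 (x = 2*93 = 186)
H(a, Z) = (4 + Z)²
X(Q, y) = 9114 (X(Q, y) = 186*(4 + 3)² = 186*7² = 186*49 = 9114)
-505825/(-236282 + X(-492, 544)) = -505825/(-236282 + 9114) = -505825/(-227168) = -505825*(-1/227168) = 505825/227168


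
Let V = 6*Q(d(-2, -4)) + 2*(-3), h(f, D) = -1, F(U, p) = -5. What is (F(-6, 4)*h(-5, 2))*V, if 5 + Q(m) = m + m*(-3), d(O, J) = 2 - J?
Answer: -540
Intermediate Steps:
Q(m) = -5 - 2*m (Q(m) = -5 + (m + m*(-3)) = -5 + (m - 3*m) = -5 - 2*m)
V = -108 (V = 6*(-5 - 2*(2 - 1*(-4))) + 2*(-3) = 6*(-5 - 2*(2 + 4)) - 6 = 6*(-5 - 2*6) - 6 = 6*(-5 - 12) - 6 = 6*(-17) - 6 = -102 - 6 = -108)
(F(-6, 4)*h(-5, 2))*V = -5*(-1)*(-108) = 5*(-108) = -540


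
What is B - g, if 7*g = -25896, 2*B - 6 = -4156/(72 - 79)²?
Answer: 179341/49 ≈ 3660.0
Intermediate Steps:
B = -1931/49 (B = 3 + (-4156/(72 - 79)²)/2 = 3 + (-4156/((-7)²))/2 = 3 + (-4156/49)/2 = 3 + (-4156*1/49)/2 = 3 + (½)*(-4156/49) = 3 - 2078/49 = -1931/49 ≈ -39.408)
g = -25896/7 (g = (⅐)*(-25896) = -25896/7 ≈ -3699.4)
B - g = -1931/49 - 1*(-25896/7) = -1931/49 + 25896/7 = 179341/49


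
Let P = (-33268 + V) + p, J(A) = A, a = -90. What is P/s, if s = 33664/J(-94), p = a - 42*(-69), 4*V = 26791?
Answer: 4467303/67328 ≈ 66.351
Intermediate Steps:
V = 26791/4 (V = (¼)*26791 = 26791/4 ≈ 6697.8)
p = 2808 (p = -90 - 42*(-69) = -90 + 2898 = 2808)
P = -95049/4 (P = (-33268 + 26791/4) + 2808 = -106281/4 + 2808 = -95049/4 ≈ -23762.)
s = -16832/47 (s = 33664/(-94) = 33664*(-1/94) = -16832/47 ≈ -358.13)
P/s = -95049/(4*(-16832/47)) = -95049/4*(-47/16832) = 4467303/67328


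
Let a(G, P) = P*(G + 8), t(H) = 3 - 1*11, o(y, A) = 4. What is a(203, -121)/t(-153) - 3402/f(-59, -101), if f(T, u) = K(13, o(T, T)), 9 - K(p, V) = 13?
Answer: 32335/8 ≈ 4041.9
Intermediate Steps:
t(H) = -8 (t(H) = 3 - 11 = -8)
K(p, V) = -4 (K(p, V) = 9 - 1*13 = 9 - 13 = -4)
f(T, u) = -4
a(G, P) = P*(8 + G)
a(203, -121)/t(-153) - 3402/f(-59, -101) = -121*(8 + 203)/(-8) - 3402/(-4) = -121*211*(-⅛) - 3402*(-¼) = -25531*(-⅛) + 1701/2 = 25531/8 + 1701/2 = 32335/8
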